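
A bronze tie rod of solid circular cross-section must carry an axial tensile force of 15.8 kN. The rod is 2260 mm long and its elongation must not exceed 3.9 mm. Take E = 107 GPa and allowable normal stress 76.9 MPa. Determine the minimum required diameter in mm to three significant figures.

Required area A ≥ P/σ_allow = 15800/76.9 = 205.5 mm².
For a solid circular section, d ≥ √(4A/π) = 16.17 mm.
Elongation limit: A ≥ PL/(Eδ_allow) = 15800·2260/(107000·3.9) = 85.57 mm² ⇒ d ≥ 10.44 mm.
The stress limit governs.

16.2 mm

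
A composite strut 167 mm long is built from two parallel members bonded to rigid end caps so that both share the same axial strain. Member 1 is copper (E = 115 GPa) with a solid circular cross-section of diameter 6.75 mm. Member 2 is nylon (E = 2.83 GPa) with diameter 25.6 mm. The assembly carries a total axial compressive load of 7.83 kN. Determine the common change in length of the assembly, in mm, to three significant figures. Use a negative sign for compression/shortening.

-0.235 mm

A_1 = 35.78 mm².
A_2 = 514.7 mm².
Equal strain + equilibrium ⇒ each member carries load in proportion to AE: A₁E₁ = 4115000 N, A₂E₂ = 1457000 N, ΣAE = 5572000 N.
δ = PL/ΣAE = -7830·167/5572000 = -0.2347 mm.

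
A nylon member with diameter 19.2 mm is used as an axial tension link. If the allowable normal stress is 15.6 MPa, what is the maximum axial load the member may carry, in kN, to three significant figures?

4.52 kN

A = 289.5 mm².
P_max = σ_allow · A = 15.6 · 289.5 = 4517 N = 4.517 kN.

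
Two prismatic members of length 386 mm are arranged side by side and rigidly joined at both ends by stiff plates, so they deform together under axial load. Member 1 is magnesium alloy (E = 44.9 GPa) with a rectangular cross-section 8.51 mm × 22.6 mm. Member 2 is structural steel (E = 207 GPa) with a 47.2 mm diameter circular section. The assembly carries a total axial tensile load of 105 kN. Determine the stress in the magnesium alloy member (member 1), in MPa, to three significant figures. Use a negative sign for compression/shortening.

12.7 MPa

A_1 = 192.3 mm².
A_2 = 1750 mm².
Equal strain + equilibrium ⇒ each member carries load in proportion to AE: A₁E₁ = 8635000 N, A₂E₂ = 362200000 N, ΣAE = 370800000 N.
σ₁ = P·E₁/ΣAE = 105000·44900/370800000 = 12.71 MPa.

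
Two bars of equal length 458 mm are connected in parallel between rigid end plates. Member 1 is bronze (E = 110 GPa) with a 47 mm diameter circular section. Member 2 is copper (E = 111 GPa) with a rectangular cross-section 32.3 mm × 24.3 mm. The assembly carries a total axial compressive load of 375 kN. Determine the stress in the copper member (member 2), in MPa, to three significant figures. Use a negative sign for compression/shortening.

A_1 = 1735 mm².
A_2 = 784.9 mm².
Equal strain + equilibrium ⇒ each member carries load in proportion to AE: A₁E₁ = 190800000 N, A₂E₂ = 87120000 N, ΣAE = 278000000 N.
σ₂ = P·E₂/ΣAE = -375000·111000/278000000 = -149.7 MPa.

-150 MPa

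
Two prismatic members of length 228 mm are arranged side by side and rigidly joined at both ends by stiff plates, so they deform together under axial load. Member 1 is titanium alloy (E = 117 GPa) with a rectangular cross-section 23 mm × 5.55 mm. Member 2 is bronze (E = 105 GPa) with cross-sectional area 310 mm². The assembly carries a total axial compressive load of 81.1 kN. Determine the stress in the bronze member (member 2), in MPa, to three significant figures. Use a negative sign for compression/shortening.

A_1 = 127.6 mm².
Equal strain + equilibrium ⇒ each member carries load in proportion to AE: A₁E₁ = 14940000 N, A₂E₂ = 32550000 N, ΣAE = 47490000 N.
σ₂ = P·E₂/ΣAE = -81100·105000/47490000 = -179.3 MPa.

-179 MPa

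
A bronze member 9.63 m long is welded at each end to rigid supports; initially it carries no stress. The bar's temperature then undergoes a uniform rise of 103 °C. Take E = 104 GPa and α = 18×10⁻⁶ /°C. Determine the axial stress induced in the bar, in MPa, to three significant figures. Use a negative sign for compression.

Free thermal expansion αLΔT = 18e-6 · 9630 · 103 = 17.85 mm.
The walls impose strain ε = −(17.85)/9630 = -1.8540e-03; σ = Eε = 104000 · -1.8540e-03 = -192.8 MPa.

-193 MPa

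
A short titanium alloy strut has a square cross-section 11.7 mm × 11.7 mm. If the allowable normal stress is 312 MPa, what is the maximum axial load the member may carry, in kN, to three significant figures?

A = 136.9 mm².
P_max = σ_allow · A = 312 · 136.9 = 42710 N = 42.71 kN.

42.7 kN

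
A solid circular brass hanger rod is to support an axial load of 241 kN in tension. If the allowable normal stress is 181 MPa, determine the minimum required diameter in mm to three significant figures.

41.2 mm

Required area A ≥ P/σ_allow = 241000/181 = 1331 mm².
For a solid circular section, d ≥ √(4A/π) = 41.17 mm.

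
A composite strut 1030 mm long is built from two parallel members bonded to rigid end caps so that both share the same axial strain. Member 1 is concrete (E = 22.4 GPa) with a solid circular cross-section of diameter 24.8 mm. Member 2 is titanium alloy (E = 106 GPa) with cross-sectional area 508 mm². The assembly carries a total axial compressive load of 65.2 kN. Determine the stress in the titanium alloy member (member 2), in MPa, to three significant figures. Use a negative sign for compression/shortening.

A_1 = 483.1 mm².
Equal strain + equilibrium ⇒ each member carries load in proportion to AE: A₁E₁ = 10820000 N, A₂E₂ = 53850000 N, ΣAE = 64670000 N.
σ₂ = P·E₂/ΣAE = -65200·106000/64670000 = -106.9 MPa.

-107 MPa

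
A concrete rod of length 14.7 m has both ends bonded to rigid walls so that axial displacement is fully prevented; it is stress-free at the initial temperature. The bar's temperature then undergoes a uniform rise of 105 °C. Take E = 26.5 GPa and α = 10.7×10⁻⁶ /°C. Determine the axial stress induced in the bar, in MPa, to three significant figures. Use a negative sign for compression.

-29.8 MPa

Free thermal expansion αLΔT = 10.7e-6 · 14700 · 105 = 16.52 mm.
The walls impose strain ε = −(16.52)/14700 = -1.1235e-03; σ = Eε = 26500 · -1.1235e-03 = -29.77 MPa.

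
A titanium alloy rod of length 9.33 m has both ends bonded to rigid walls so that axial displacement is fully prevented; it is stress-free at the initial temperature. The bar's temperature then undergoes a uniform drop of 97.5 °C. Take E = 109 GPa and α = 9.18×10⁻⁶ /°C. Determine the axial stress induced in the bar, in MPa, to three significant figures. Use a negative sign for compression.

97.6 MPa

Free thermal expansion αLΔT = 9.18e-6 · 9330 · -97.5 = -8.351 mm.
The walls impose strain ε = −(-8.351)/9330 = 8.9505e-04; σ = Eε = 109000 · 8.9505e-04 = 97.56 MPa.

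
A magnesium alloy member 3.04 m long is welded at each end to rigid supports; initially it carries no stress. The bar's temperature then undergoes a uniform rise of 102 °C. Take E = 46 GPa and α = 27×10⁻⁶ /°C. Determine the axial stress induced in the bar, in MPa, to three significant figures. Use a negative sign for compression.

-127 MPa

Free thermal expansion αLΔT = 27e-6 · 3040 · 102 = 8.372 mm.
The walls impose strain ε = −(8.372)/3040 = -2.7540e-03; σ = Eε = 46000 · -2.7540e-03 = -126.7 MPa.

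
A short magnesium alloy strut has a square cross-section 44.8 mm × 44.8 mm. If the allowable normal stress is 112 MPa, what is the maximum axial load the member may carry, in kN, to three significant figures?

225 kN

A = 2007 mm².
P_max = σ_allow · A = 112 · 2007 = 224800 N = 224.8 kN.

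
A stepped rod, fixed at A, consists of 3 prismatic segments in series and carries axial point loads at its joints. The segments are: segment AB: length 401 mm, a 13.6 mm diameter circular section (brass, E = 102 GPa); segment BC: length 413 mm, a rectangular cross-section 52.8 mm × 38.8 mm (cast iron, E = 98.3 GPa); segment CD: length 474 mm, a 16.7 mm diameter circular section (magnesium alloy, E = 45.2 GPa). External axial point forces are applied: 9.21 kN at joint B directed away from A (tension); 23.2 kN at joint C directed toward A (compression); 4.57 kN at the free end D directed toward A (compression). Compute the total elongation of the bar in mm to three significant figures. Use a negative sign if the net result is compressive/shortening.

-0.778 mm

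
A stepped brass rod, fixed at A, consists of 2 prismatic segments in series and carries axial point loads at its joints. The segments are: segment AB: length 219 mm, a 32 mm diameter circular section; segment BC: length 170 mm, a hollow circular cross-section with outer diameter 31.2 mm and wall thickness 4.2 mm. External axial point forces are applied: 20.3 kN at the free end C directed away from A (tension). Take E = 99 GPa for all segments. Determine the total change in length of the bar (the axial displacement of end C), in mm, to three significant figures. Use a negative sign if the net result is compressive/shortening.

Internal axial forces (sectioning from the free end, tension +): N_BC = 20.3 kN, N_AB = 20.3 kN.
A_AB = 804.2 mm².
A_BC = 356.3 mm².
δ_AB = 20300·219/(804.2·99000) = 0.05584 mm
δ_BC = 20300·170/(356.3·99000) = 0.09785 mm
δ = Σδ_i = 0.1537 mm.

0.154 mm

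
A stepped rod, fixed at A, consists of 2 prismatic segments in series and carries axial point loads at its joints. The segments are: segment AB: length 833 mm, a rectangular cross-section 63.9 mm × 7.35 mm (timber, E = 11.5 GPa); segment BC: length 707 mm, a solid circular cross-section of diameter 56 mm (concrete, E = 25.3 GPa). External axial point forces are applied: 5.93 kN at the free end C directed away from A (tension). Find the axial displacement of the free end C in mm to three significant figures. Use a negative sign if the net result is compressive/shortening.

0.982 mm

Internal axial forces (sectioning from the free end, tension +): N_BC = 5.93 kN, N_AB = 5.93 kN.
A_AB = 469.7 mm².
A_BC = 2463 mm².
δ_AB = 5930·833/(469.7·11500) = 0.9146 mm
δ_BC = 5930·707/(2463·25300) = 0.06728 mm
δ = Σδ_i = 0.9818 mm.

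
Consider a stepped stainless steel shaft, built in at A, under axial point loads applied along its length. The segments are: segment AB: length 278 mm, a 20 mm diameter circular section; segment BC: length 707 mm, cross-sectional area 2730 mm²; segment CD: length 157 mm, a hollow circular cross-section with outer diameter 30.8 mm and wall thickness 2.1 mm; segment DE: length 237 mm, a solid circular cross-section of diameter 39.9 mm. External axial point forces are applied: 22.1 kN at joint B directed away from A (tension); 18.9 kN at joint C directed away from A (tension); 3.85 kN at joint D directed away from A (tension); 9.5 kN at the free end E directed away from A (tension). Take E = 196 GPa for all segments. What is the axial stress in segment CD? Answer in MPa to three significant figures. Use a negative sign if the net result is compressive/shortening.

70.5 MPa

Internal axial forces (sectioning from the free end, tension +): N_DE = 9.5 kN, N_CD = 13.35 kN, N_BC = 32.25 kN, N_AB = 54.35 kN.
A_CD = 189.3 mm².
σ_CD = N_CD/A_CD = 13350/189.3 = 70.51 MPa.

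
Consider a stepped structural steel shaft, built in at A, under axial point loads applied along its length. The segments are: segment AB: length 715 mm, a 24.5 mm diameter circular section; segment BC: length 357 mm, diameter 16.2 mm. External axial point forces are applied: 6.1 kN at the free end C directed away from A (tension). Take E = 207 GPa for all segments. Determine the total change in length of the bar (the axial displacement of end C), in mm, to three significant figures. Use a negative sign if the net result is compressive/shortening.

Internal axial forces (sectioning from the free end, tension +): N_BC = 6.1 kN, N_AB = 6.1 kN.
A_AB = 471.4 mm².
A_BC = 206.1 mm².
δ_AB = 6100·715/(471.4·207000) = 0.04469 mm
δ_BC = 6100·357/(206.1·207000) = 0.05104 mm
δ = Σδ_i = 0.09573 mm.

0.0957 mm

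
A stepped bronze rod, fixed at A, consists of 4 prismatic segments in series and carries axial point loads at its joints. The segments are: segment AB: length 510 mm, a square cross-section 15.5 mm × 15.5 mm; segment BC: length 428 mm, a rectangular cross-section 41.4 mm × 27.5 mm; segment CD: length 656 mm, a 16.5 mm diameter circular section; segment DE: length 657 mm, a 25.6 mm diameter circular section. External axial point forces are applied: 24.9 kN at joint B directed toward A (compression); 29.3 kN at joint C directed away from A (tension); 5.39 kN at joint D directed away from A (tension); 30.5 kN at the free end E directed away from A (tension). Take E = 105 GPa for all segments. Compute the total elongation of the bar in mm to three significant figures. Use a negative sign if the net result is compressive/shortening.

Internal axial forces (sectioning from the free end, tension +): N_DE = 30.5 kN, N_CD = 35.89 kN, N_BC = 65.19 kN, N_AB = 40.29 kN.
A_AB = 240.2 mm².
A_BC = 1138 mm².
A_CD = 213.8 mm².
A_DE = 514.7 mm².
δ_AB = 40290·510/(240.2·105000) = 0.8145 mm
δ_BC = 65190·428/(1138·105000) = 0.2334 mm
δ_CD = 35890·656/(213.8·105000) = 1.049 mm
δ_DE = 30500·657/(514.7·105000) = 0.3708 mm
δ = Σδ_i = 2.467 mm.

2.47 mm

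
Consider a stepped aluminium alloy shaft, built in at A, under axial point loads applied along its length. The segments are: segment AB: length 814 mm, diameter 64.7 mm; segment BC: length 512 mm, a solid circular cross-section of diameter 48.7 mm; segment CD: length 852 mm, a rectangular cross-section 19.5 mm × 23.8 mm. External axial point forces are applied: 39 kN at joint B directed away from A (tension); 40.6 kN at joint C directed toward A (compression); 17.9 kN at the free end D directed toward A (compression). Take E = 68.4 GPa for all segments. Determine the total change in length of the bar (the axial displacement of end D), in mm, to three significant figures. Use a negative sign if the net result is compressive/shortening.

Internal axial forces (sectioning from the free end, tension +): N_CD = -17.9 kN, N_BC = -58.5 kN, N_AB = -19.5 kN.
A_AB = 3288 mm².
A_BC = 1863 mm².
A_CD = 464.1 mm².
δ_AB = -19500·814/(3288·68400) = -0.07058 mm
δ_BC = -58500·512/(1863·68400) = -0.2351 mm
δ_CD = -17900·852/(464.1·68400) = -0.4804 mm
δ = Σδ_i = -0.7861 mm.

-0.786 mm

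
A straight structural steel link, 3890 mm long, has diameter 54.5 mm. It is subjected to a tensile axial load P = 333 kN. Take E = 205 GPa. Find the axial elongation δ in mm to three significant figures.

A = 2333 mm².
δ_mech = NL/(AE) = 333000·3890/(2333·205000) = 2.709 mm.

2.71 mm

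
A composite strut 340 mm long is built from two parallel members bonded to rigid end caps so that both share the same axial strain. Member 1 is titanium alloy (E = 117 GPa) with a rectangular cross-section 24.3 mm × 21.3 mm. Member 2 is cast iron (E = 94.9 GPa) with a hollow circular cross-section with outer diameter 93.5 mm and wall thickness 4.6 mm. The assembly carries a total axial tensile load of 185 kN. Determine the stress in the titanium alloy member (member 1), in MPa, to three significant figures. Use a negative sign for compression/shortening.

A_1 = 517.6 mm².
A_2 = 1285 mm².
Equal strain + equilibrium ⇒ each member carries load in proportion to AE: A₁E₁ = 60560000 N, A₂E₂ = 121900000 N, ΣAE = 182500000 N.
σ₁ = P·E₁/ΣAE = 185000·117000/182500000 = 118.6 MPa.

119 MPa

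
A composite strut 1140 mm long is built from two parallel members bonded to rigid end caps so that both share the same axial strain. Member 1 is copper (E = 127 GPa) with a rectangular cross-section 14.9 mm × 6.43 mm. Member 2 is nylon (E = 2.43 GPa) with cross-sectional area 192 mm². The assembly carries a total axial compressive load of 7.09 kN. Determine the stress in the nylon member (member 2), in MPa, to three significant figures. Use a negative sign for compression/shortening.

A_1 = 95.81 mm².
Equal strain + equilibrium ⇒ each member carries load in proportion to AE: A₁E₁ = 12170000 N, A₂E₂ = 466600 N, ΣAE = 12630000 N.
σ₂ = P·E₂/ΣAE = -7090·2430/12630000 = -1.364 MPa.

-1.36 MPa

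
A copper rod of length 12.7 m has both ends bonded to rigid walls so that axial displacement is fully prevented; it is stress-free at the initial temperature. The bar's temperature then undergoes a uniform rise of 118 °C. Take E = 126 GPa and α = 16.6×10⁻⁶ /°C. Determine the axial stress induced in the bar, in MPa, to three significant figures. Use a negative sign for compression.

Free thermal expansion αLΔT = 16.6e-6 · 12700 · 118 = 24.88 mm.
The walls impose strain ε = −(24.88)/12700 = -1.9588e-03; σ = Eε = 126000 · -1.9588e-03 = -246.8 MPa.

-247 MPa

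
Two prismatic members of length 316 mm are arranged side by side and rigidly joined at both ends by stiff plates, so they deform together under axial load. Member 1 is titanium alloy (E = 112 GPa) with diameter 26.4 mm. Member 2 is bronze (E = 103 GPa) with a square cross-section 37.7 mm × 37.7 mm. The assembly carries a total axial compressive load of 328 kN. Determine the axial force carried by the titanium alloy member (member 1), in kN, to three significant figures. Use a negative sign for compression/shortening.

-96.8 kN

A_1 = 547.4 mm².
A_2 = 1421 mm².
Equal strain + equilibrium ⇒ each member carries load in proportion to AE: A₁E₁ = 61310000 N, A₂E₂ = 146400000 N, ΣAE = 207700000 N.
F₁ = P·A₁E₁/ΣAE = -328000·61310000/207700000 = -96820 N.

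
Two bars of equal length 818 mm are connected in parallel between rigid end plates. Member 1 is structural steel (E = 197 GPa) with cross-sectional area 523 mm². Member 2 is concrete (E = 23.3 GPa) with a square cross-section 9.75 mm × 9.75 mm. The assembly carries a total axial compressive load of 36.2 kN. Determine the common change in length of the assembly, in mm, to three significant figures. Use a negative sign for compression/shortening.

-0.281 mm

A_2 = 95.06 mm².
Equal strain + equilibrium ⇒ each member carries load in proportion to AE: A₁E₁ = 103000000 N, A₂E₂ = 2215000 N, ΣAE = 105200000 N.
δ = PL/ΣAE = -36200·818/105200000 = -0.2814 mm.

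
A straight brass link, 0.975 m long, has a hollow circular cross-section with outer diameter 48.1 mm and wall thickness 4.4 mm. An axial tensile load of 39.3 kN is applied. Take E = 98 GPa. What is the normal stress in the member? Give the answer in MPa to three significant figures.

A = 604.1 mm².
σ = N/A = 39300/604.1 = 65.06 MPa.

65.1 MPa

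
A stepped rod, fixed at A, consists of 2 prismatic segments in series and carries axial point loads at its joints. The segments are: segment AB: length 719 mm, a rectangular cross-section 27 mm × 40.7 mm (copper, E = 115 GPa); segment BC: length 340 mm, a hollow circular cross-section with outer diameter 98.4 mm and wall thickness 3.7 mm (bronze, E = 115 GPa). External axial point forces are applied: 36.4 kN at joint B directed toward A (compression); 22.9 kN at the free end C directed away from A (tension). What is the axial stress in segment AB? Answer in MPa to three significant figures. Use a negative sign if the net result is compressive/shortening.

Internal axial forces (sectioning from the free end, tension +): N_BC = 22.9 kN, N_AB = -13.5 kN.
A_AB = 1099 mm².
σ_AB = N_AB/A_AB = -13500/1099 = -12.29 MPa.

-12.3 MPa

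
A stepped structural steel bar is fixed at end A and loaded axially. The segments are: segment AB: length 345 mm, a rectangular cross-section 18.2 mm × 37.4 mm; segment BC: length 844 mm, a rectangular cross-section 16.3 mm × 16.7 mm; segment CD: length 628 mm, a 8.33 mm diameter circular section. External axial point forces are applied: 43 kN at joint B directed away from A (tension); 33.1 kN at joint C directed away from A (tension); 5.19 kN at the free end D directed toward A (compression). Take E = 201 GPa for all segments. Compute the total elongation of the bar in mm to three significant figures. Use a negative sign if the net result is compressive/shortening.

Internal axial forces (sectioning from the free end, tension +): N_CD = -5.19 kN, N_BC = 27.91 kN, N_AB = 70.91 kN.
A_AB = 680.7 mm².
A_BC = 272.2 mm².
A_CD = 54.5 mm².
δ_AB = 70910·345/(680.7·201000) = 0.1788 mm
δ_BC = 27910·844/(272.2·201000) = 0.4305 mm
δ_CD = -5190·628/(54.5·201000) = -0.2975 mm
δ = Σδ_i = 0.3118 mm.

0.312 mm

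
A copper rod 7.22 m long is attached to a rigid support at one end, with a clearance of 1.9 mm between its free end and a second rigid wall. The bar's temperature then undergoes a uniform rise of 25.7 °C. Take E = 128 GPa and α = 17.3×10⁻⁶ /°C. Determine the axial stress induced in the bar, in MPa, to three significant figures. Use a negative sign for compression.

Free thermal expansion αLΔT = 17.3e-6 · 7220 · 25.7 = 3.21 mm.
The walls engage after the gap closes; constrained expansion = 3.21 − 1.9 = 1.31 mm.
The walls impose strain ε = −(1.31)/7220 = -1.8145e-04; σ = Eε = 128000 · -1.8145e-04 = -23.23 MPa.

-23.2 MPa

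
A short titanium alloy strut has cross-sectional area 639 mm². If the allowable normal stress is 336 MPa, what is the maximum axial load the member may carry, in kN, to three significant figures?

P_max = σ_allow · A = 336 · 639 = 214700 N = 214.7 kN.

215 kN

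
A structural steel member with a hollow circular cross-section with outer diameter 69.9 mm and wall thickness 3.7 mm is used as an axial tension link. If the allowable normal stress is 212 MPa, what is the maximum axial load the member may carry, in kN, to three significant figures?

163 kN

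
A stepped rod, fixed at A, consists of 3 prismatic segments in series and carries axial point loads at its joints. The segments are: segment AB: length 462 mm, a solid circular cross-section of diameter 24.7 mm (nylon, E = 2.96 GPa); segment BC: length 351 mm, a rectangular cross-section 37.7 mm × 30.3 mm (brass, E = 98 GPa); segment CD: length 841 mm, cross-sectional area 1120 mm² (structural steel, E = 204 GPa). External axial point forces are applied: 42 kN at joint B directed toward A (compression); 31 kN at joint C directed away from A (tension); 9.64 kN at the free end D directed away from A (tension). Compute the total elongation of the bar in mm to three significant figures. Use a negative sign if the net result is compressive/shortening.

-0.280 mm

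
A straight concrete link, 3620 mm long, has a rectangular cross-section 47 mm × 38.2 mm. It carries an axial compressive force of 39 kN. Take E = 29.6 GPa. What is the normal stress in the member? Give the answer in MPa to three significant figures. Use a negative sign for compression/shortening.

-21.7 MPa

A = 1795 mm².
σ = N/A = -39000/1795 = -21.72 MPa.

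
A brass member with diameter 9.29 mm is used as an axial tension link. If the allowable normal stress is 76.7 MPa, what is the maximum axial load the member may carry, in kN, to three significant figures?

A = 67.78 mm².
P_max = σ_allow · A = 76.7 · 67.78 = 5199 N = 5.199 kN.

5.20 kN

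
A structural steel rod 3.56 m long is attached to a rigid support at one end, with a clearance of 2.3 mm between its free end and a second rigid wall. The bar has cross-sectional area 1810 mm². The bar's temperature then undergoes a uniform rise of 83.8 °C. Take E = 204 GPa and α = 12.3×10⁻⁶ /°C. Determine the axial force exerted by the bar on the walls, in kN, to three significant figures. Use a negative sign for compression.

Free thermal expansion αLΔT = 12.3e-6 · 3560 · 83.8 = 3.669 mm.
The walls engage after the gap closes; constrained expansion = 3.669 − 2.3 = 1.369 mm.
The walls impose strain ε = −(1.369)/3560 = -3.8467e-04; σ = Eε = 204000 · -3.8467e-04 = -78.47 MPa.
Wall reaction R = σ·A = -78.47·1810 = -142000 N = -142 kN.

-142 kN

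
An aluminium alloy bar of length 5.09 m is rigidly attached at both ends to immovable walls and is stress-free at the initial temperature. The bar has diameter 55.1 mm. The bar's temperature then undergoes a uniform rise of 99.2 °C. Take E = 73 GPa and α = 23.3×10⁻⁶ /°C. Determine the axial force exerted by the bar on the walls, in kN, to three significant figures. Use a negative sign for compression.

Free thermal expansion αLΔT = 23.3e-6 · 5090 · 99.2 = 11.76 mm.
The walls impose strain ε = −(11.76)/5090 = -2.3114e-03; σ = Eε = 73000 · -2.3114e-03 = -168.7 MPa.
Wall reaction R = σ·A = -168.7·2384 = -402300 N = -402.3 kN.

-402 kN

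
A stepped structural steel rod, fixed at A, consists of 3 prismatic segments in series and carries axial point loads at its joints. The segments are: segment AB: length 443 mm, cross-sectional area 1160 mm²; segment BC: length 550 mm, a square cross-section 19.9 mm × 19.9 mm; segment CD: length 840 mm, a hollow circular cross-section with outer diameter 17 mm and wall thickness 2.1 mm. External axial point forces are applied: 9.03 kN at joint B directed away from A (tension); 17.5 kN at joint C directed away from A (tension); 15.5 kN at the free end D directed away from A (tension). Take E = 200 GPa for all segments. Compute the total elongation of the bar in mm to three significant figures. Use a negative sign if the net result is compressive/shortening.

Internal axial forces (sectioning from the free end, tension +): N_CD = 15.5 kN, N_BC = 33 kN, N_AB = 42.03 kN.
A_BC = 396 mm².
A_CD = 98.3 mm².
δ_AB = 42030·443/(1160·200000) = 0.08026 mm
δ_BC = 33000·550/(396·200000) = 0.2292 mm
δ_CD = 15500·840/(98.3·200000) = 0.6623 mm
δ = Σδ_i = 0.9717 mm.

0.972 mm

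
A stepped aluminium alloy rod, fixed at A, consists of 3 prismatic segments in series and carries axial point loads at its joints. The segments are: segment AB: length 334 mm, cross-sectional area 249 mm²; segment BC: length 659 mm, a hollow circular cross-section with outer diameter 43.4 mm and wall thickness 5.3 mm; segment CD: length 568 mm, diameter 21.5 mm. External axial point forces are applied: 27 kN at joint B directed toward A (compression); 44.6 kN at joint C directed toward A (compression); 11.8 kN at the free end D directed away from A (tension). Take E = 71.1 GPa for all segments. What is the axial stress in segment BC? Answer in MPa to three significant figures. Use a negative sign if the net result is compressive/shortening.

Internal axial forces (sectioning from the free end, tension +): N_CD = 11.8 kN, N_BC = -32.8 kN, N_AB = -59.8 kN.
A_BC = 634.4 mm².
σ_BC = N_BC/A_BC = -32800/634.4 = -51.7 MPa.

-51.7 MPa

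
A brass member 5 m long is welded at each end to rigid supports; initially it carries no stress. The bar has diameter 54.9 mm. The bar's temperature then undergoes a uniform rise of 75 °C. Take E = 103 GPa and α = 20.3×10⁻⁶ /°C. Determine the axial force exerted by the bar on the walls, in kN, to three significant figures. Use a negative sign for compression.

-371 kN

Free thermal expansion αLΔT = 20.3e-6 · 5000 · 75 = 7.612 mm.
The walls impose strain ε = −(7.612)/5000 = -1.5225e-03; σ = Eε = 103000 · -1.5225e-03 = -156.8 MPa.
Wall reaction R = σ·A = -156.8·2367 = -371200 N = -371.2 kN.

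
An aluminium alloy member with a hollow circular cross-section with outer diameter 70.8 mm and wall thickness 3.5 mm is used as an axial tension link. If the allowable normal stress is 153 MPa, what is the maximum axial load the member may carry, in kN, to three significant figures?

113 kN

A = 740 mm².
P_max = σ_allow · A = 153 · 740 = 113200 N = 113.2 kN.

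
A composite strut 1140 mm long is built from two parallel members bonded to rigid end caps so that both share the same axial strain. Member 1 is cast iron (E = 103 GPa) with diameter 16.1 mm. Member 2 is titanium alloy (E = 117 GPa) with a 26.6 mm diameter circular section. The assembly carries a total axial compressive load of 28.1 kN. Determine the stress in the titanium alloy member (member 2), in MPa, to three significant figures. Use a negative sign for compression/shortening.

A_1 = 203.6 mm².
A_2 = 555.7 mm².
Equal strain + equilibrium ⇒ each member carries load in proportion to AE: A₁E₁ = 20970000 N, A₂E₂ = 65020000 N, ΣAE = 85990000 N.
σ₂ = P·E₂/ΣAE = -28100·117000/85990000 = -38.23 MPa.

-38.2 MPa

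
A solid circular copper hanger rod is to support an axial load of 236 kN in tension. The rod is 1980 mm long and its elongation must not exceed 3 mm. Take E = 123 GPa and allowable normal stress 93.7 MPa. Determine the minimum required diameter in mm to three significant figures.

56.6 mm

Required area A ≥ P/σ_allow = 236000/93.7 = 2519 mm².
For a solid circular section, d ≥ √(4A/π) = 56.63 mm.
Elongation limit: A ≥ PL/(Eδ_allow) = 236000·1980/(123000·3) = 1266 mm² ⇒ d ≥ 40.15 mm.
The stress limit governs.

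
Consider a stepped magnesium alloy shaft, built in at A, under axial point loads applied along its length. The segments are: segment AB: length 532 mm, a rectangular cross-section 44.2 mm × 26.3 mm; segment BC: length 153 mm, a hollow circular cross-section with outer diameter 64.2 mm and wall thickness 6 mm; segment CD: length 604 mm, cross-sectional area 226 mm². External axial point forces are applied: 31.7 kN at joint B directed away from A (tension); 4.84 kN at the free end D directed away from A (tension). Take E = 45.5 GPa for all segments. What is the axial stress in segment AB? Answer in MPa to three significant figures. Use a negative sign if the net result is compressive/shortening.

Internal axial forces (sectioning from the free end, tension +): N_CD = 4.84 kN, N_BC = 4.84 kN, N_AB = 36.54 kN.
A_AB = 1162 mm².
σ_AB = N_AB/A_AB = 36540/1162 = 31.43 MPa.

31.4 MPa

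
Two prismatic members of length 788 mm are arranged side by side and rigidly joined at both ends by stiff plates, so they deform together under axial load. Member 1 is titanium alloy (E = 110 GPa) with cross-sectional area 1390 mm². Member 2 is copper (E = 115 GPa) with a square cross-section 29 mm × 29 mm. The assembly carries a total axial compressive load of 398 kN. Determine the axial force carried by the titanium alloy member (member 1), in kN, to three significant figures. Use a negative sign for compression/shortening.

A_2 = 841 mm².
Equal strain + equilibrium ⇒ each member carries load in proportion to AE: A₁E₁ = 152900000 N, A₂E₂ = 96720000 N, ΣAE = 249600000 N.
F₁ = P·A₁E₁/ΣAE = -398000·152900000/249600000 = -243800 N.

-244 kN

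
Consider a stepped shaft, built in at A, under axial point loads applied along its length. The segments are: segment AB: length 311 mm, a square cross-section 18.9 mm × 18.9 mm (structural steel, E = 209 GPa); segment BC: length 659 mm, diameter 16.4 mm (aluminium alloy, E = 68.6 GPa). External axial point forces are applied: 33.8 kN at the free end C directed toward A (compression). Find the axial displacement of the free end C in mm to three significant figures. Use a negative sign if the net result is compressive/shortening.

-1.68 mm

Internal axial forces (sectioning from the free end, tension +): N_BC = -33.8 kN, N_AB = -33.8 kN.
A_AB = 357.2 mm².
A_BC = 211.2 mm².
δ_AB = -33800·311/(357.2·209000) = -0.1408 mm
δ_BC = -33800·659/(211.2·68600) = -1.537 mm
δ = Σδ_i = -1.678 mm.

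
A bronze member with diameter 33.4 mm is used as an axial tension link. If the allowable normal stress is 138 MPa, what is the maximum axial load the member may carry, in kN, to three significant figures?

A = 876.2 mm².
P_max = σ_allow · A = 138 · 876.2 = 120900 N = 120.9 kN.

121 kN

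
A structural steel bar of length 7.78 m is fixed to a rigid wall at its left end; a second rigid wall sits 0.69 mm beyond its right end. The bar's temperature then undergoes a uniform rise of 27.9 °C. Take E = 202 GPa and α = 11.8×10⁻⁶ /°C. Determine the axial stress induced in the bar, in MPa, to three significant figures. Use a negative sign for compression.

-48.6 MPa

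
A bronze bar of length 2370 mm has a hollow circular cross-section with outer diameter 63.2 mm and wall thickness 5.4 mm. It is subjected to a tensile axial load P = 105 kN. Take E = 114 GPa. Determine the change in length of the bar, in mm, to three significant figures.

A = 980.6 mm².
δ_mech = NL/(AE) = 105000·2370/(980.6·114000) = 2.226 mm.

2.23 mm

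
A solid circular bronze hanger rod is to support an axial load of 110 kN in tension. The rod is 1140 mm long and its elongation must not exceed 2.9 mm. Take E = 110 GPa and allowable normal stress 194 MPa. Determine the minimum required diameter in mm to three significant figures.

26.9 mm

Required area A ≥ P/σ_allow = 110000/194 = 567 mm².
For a solid circular section, d ≥ √(4A/π) = 26.87 mm.
Elongation limit: A ≥ PL/(Eδ_allow) = 110000·1140/(110000·2.9) = 393.1 mm² ⇒ d ≥ 22.37 mm.
The stress limit governs.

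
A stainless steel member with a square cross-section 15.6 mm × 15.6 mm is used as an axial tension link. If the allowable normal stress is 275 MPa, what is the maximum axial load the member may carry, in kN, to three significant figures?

A = 243.4 mm².
P_max = σ_allow · A = 275 · 243.4 = 66920 N = 66.92 kN.

66.9 kN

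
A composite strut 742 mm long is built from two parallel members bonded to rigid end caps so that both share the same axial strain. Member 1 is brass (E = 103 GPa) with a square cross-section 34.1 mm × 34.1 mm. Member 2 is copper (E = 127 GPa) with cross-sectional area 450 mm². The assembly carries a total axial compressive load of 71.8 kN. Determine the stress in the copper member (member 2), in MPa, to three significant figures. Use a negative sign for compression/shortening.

A_1 = 1163 mm².
Equal strain + equilibrium ⇒ each member carries load in proportion to AE: A₁E₁ = 119800000 N, A₂E₂ = 57150000 N, ΣAE = 176900000 N.
σ₂ = P·E₂/ΣAE = -71800·127000/176900000 = -51.54 MPa.

-51.5 MPa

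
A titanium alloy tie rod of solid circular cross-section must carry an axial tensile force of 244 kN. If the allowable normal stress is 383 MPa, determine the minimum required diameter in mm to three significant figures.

Required area A ≥ P/σ_allow = 244000/383 = 637.1 mm².
For a solid circular section, d ≥ √(4A/π) = 28.48 mm.

28.5 mm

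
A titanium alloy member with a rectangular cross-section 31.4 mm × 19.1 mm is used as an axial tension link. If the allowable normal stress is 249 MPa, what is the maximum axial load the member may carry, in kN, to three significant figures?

A = 599.7 mm².
P_max = σ_allow · A = 249 · 599.7 = 149300 N = 149.3 kN.

149 kN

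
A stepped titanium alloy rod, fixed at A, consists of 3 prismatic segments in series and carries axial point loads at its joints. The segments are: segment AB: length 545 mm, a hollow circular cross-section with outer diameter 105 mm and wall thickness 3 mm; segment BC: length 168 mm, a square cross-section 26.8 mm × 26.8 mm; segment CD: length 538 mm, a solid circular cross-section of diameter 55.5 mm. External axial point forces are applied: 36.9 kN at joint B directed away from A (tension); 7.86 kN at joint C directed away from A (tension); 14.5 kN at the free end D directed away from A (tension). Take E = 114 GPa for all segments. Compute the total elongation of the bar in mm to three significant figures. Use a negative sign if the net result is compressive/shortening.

Internal axial forces (sectioning from the free end, tension +): N_CD = 14.5 kN, N_BC = 22.36 kN, N_AB = 59.26 kN.
A_AB = 961.3 mm².
A_BC = 718.2 mm².
A_CD = 2419 mm².
δ_AB = 59260·545/(961.3·114000) = 0.2947 mm
δ_BC = 22360·168/(718.2·114000) = 0.04588 mm
δ_CD = 14500·538/(2419·114000) = 0.02829 mm
δ = Σδ_i = 0.3689 mm.

0.369 mm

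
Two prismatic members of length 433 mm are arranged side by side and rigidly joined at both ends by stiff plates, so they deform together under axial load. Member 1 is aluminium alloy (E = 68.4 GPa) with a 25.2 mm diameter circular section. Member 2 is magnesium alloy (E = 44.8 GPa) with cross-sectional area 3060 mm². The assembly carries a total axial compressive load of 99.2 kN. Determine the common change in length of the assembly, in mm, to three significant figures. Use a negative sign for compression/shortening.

-0.251 mm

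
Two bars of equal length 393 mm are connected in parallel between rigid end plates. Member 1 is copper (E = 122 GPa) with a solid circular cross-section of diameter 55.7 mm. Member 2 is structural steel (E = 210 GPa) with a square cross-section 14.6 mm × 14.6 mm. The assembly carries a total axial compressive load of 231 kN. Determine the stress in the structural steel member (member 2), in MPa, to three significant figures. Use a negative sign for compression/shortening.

A_1 = 2437 mm².
A_2 = 213.2 mm².
Equal strain + equilibrium ⇒ each member carries load in proportion to AE: A₁E₁ = 297300000 N, A₂E₂ = 44760000 N, ΣAE = 342000000 N.
σ₂ = P·E₂/ΣAE = -231000·210000/342000000 = -141.8 MPa.

-142 MPa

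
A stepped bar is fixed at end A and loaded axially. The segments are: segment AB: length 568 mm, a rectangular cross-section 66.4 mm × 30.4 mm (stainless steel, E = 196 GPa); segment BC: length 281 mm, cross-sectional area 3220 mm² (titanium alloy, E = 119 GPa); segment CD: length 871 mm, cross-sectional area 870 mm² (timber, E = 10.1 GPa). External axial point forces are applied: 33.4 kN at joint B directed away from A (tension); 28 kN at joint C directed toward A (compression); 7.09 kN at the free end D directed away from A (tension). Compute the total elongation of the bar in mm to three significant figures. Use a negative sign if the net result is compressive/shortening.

0.705 mm

Internal axial forces (sectioning from the free end, tension +): N_CD = 7.09 kN, N_BC = -20.91 kN, N_AB = 12.49 kN.
A_AB = 2019 mm².
δ_AB = 12490·568/(2019·196000) = 0.01793 mm
δ_BC = -20910·281/(3220·119000) = -0.01533 mm
δ_CD = 7090·871/(870·10100) = 0.7028 mm
δ = Σδ_i = 0.7054 mm.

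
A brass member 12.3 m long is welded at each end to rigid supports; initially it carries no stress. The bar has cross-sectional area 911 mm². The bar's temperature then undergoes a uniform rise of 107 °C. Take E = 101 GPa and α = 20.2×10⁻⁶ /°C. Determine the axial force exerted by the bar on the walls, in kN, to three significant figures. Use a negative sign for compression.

Free thermal expansion αLΔT = 20.2e-6 · 12300 · 107 = 26.59 mm.
The walls impose strain ε = −(26.59)/12300 = -2.1614e-03; σ = Eε = 101000 · -2.1614e-03 = -218.3 MPa.
Wall reaction R = σ·A = -218.3·911 = -198900 N = -198.9 kN.

-199 kN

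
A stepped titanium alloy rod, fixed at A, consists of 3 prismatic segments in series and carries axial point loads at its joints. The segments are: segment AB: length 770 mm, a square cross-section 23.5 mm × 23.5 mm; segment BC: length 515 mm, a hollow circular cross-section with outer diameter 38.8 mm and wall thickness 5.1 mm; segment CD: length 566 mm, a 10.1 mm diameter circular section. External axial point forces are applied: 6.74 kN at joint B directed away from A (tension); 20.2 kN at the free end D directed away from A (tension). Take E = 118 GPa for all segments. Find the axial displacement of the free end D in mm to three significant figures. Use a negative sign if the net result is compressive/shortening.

1.69 mm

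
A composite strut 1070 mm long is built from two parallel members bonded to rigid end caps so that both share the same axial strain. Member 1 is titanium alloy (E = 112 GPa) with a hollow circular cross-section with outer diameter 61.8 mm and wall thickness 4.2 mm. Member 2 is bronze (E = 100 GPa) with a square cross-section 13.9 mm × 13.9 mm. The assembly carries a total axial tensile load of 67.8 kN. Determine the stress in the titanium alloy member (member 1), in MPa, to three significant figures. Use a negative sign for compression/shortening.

A_1 = 760 mm².
A_2 = 193.2 mm².
Equal strain + equilibrium ⇒ each member carries load in proportion to AE: A₁E₁ = 85120000 N, A₂E₂ = 19320000 N, ΣAE = 104400000 N.
σ₁ = P·E₁/ΣAE = 67800·112000/104400000 = 72.71 MPa.

72.7 MPa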